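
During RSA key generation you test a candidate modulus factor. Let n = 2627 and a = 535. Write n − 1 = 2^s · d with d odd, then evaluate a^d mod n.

n − 1 = 2626 = 2^1 · 1313, so s = 1 and d = 1313.
535^1313 mod 2627 = 679.

679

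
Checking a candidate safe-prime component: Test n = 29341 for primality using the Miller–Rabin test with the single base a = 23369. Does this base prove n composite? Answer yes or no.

n − 1 = 29340 = 2^2 · 7335, so s = 2 and d = 7335.
x_0 = 23369^7335 mod 29341 = 2917.
x_0 is neither 1 nor 29340, so continue squaring.
x_1 = 2917^2 mod 29341 = 29340.
x_1 ≡ −1, so 23369 is not a witness.

no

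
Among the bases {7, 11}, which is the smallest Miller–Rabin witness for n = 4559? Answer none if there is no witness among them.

7

n − 1 = 4558 = 2^1 · 2279, so s = 1 and d = 2279.
Base 7: x_0 = 7^2279 mod 4559 = 4091. x_0 ∉ {1, 4558} and s = 1, so 7 is a Miller–Rabin witness and 4559 is composite.
Base 11: x_0 = 11^2279 mod 4559 = 3827. x_0 ∉ {1, 4558} and s = 1, so 11 is a Miller–Rabin witness and 4559 is composite.
The smallest witness among the given bases is 7.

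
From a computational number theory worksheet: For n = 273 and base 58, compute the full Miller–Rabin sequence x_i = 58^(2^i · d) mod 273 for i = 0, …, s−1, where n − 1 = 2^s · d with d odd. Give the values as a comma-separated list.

n − 1 = 272 = 2^4 · 17, so s = 4 and d = 17.
x_0 = 58^17 mod 273 = 67.
x_1 = 67^2 mod 273 = 121.
x_2 = 121^2 mod 273 = 172.
x_3 = 172^2 mod 273 = 100.

67, 121, 172, 100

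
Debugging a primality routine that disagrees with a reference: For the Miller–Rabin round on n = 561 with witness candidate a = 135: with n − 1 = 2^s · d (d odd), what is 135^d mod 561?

441

n − 1 = 560 = 2^4 · 35, so s = 4 and d = 35.
By repeated squaring, 135^35 ≡ 441 (mod 561).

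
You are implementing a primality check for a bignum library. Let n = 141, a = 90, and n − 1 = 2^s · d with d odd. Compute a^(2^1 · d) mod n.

n − 1 = 140 = 2^2 · 35, so s = 2 and d = 35.
x_0 = 90^35 mod 141 = 45.
x_1 = 45^2 mod 141 = 51.

51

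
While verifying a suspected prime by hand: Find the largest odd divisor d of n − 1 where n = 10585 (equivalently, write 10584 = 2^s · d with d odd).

1323

Halving: 10584 → 5292 → 2646 → 1323; 1323 is odd.
So 10584 = 2^3 · 1323.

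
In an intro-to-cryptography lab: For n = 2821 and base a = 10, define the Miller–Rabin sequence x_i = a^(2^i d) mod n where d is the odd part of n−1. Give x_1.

n − 1 = 2820 = 2^2 · 705, so s = 2 and d = 705.
Repeated squaring mod 2821: 10^1 ≡ 10, 10^2 ≡ 100, 10^4 ≡ 1537, 10^8 ≡ 1192, 10^16 ≡ 1901, 10^32 ≡ 100, 10^64 ≡ 1537, 10^128 ≡ 1192, 10^256 ≡ 1901, 10^512 ≡ 100.
705 = 512 + 128 + 64 + 1, so 10^705 ≡ 100·1192·1537·10 ≡ 2729 (mod 2821).
x_0 = 2729.
x_1 = 2729^2 mod 2821 = 1.

1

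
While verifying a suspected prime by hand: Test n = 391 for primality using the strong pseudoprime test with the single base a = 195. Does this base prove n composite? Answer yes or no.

n − 1 = 390 = 2^1 · 195, so s = 1 and d = 195.
x_0 = 195^195 mod 391 = 291.
x_0 ∉ {1, 390} and s = 1, so 195 is a Miller–Rabin witness and 391 is composite.

yes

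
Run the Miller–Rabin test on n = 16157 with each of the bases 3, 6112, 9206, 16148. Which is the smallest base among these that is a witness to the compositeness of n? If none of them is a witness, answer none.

n − 1 = 16156 = 2^2 · 4039, so s = 2 and d = 4039.
Base 3: x_0 = 3^4039 mod 16157 = 2523. x_0 is neither 1 nor 16156, so continue squaring. x_1 = 2523^2 mod 16157 = 15828. Reached i = s−1 = 1 without hitting −1: 3 is a Miller–Rabin witness and 16157 is composite.
Base 6112: x_0 = 6112^4039 mod 16157 = 14134. x_0 is neither 1 nor 16156, so continue squaring. x_1 = 14134^2 mod 16157 = 4808. Reached i = s−1 = 1 without hitting −1: 6112 is a Miller–Rabin witness and 16157 is composite.
Base 9206: x_0 = 9206^4039 mod 16157 = 10283. x_0 is neither 1 nor 16156, so continue squaring. x_1 = 10283^2 mod 16157 = 8681. Reached i = s−1 = 1 without hitting −1: 9206 is a Miller–Rabin witness and 16157 is composite.
Base 16148: x_0 = 16148^4039 mod 16157 = 329. x_0 is neither 1 nor 16156, so continue squaring. x_1 = 329^2 mod 16157 = 11299. Reached i = s−1 = 1 without hitting −1: 16148 is a Miller–Rabin witness and 16157 is composite.
The smallest witness among the given bases is 3.

3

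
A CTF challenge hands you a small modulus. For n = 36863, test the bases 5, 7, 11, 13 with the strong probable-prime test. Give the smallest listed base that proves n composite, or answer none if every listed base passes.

5

n − 1 = 36862 = 2^1 · 18431, so s = 1 and d = 18431.
Base 5: x_0 = 5^18431 mod 36863 = 7836. x_0 ∉ {1, 36862} and s = 1, so 5 is a Miller–Rabin witness and 36863 is composite.
Base 7: x_0 = 7^18431 mod 36863 = 5928. x_0 ∉ {1, 36862} and s = 1, so 7 is a Miller–Rabin witness and 36863 is composite.
Base 11: x_0 = 11^18431 mod 36863 = 4404. x_0 ∉ {1, 36862} and s = 1, so 11 is a Miller–Rabin witness and 36863 is composite.
Base 13: x_0 = 13^18431 mod 36863 = 9754. x_0 ∉ {1, 36862} and s = 1, so 13 is a Miller–Rabin witness and 36863 is composite.
The smallest witness among the given bases is 5.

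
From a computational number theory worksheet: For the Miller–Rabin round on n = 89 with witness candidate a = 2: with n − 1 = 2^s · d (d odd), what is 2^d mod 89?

1

n − 1 = 88 = 2^3 · 11, so s = 3 and d = 11.
By repeated squaring, 2^11 ≡ 1 (mod 89).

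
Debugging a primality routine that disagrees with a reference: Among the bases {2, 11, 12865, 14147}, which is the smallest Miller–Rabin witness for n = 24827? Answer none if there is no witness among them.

2

n − 1 = 24826 = 2^1 · 12413, so s = 1 and d = 12413.
Base 2: x_0 = 2^12413 mod 24827 = 14935. x_0 ∉ {1, 24826} and s = 1, so 2 is a Miller–Rabin witness and 24827 is composite.
Base 11: x_0 = 11^12413 mod 24827 = 12089. x_0 ∉ {1, 24826} and s = 1, so 11 is a Miller–Rabin witness and 24827 is composite.
Base 12865: x_0 = 12865^12413 mod 24827 = 3747. x_0 ∉ {1, 24826} and s = 1, so 12865 is a Miller–Rabin witness and 24827 is composite.
Base 14147: x_0 = 14147^12413 mod 24827 = 13157. x_0 ∉ {1, 24826} and s = 1, so 14147 is a Miller–Rabin witness and 24827 is composite.
The smallest witness among the given bases is 2.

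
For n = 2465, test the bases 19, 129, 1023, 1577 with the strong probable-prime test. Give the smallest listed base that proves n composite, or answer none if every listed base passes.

n − 1 = 2464 = 2^5 · 77, so s = 5 and d = 77.
Base 19: x_0 = 19^77 mod 2465 = 1409. x_0 is neither 1 nor 2464, so continue squaring. x_1 = 1409^2 mod 2465 = 956. x_2 = 956^2 mod 2465 = 1886. x_3 = 1886^2 mod 2465 = 1. x_3 = 1 but x_2 ≠ ±1, a nontrivial square root of 1 — 19 is a witness and 2465 is composite.
Base 129: x_0 = 129^77 mod 2465 = 1014. x_0 is neither 1 nor 2464, so continue squaring. x_1 = 1014^2 mod 2465 = 291. x_2 = 291^2 mod 2465 = 871. x_3 = 871^2 mod 2465 = 1886. x_4 = 1886^2 mod 2465 = 1. x_4 = 1 but x_3 ≠ ±1, a nontrivial square root of 1 — 129 is a witness and 2465 is composite.
Base 1023: x_0 = 1023^77 mod 2465 = 998. x_0 is neither 1 nor 2464, so continue squaring. x_1 = 998^2 mod 2465 = 144. x_2 = 144^2 mod 2465 = 1016. x_3 = 1016^2 mod 2465 = 1886. x_4 = 1886^2 mod 2465 = 1. x_4 = 1 but x_3 ≠ ±1, a nontrivial square root of 1 — 1023 is a witness and 2465 is composite.
Base 1577: x_0 = 1577^77 mod 2465 = 1322. x_0 is neither 1 nor 2464, so continue squaring. x_1 = 1322^2 mod 2465 = 2464. x_1 ≡ −1, so 1577 is not a witness.
The smallest witness among the given bases is 19.

19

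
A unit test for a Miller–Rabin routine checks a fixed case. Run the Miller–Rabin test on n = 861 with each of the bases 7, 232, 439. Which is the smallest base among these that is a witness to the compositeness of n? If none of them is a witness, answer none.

7

n − 1 = 860 = 2^2 · 215, so s = 2 and d = 215.
Base 7: x_0 = 7^215 mod 861 = 301. x_0 is neither 1 nor 860, so continue squaring. x_1 = 301^2 mod 861 = 196. Reached i = s−1 = 1 without hitting −1: 7 is a Miller–Rabin witness and 861 is composite.
Base 232: x_0 = 232^215 mod 861 = 694. x_0 is neither 1 nor 860, so continue squaring. x_1 = 694^2 mod 861 = 337. Reached i = s−1 = 1 without hitting −1: 232 is a Miller–Rabin witness and 861 is composite.
Base 439: x_0 = 439^215 mod 861 = 178. x_0 is neither 1 nor 860, so continue squaring. x_1 = 178^2 mod 861 = 688. Reached i = s−1 = 1 without hitting −1: 439 is a Miller–Rabin witness and 861 is composite.
The smallest witness among the given bases is 7.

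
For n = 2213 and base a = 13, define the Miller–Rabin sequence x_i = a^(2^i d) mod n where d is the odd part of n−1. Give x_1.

1

n − 1 = 2212 = 2^2 · 553, so s = 2 and d = 553.
Repeated squaring mod 2213: 13^1 ≡ 13, 13^2 ≡ 169, 13^4 ≡ 2005, 13^8 ≡ 1217, 13^16 ≡ 592, 13^32 ≡ 810, 13^64 ≡ 1052, 13^128 ≡ 204, 13^256 ≡ 1782, 13^512 ≡ 2082.
553 = 512 + 32 + 8 + 1, so 13^553 ≡ 2082·810·1217·13 ≡ 2212 (mod 2213).
x_0 = 2212.
x_1 = 2212^2 mod 2213 = 1.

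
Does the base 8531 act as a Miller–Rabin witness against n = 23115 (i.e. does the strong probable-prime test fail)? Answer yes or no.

yes

n − 1 = 23114 = 2^1 · 11557, so s = 1 and d = 11557.
x_0 = 8531^11557 mod 23115 = 12476.
x_0 ∉ {1, 23114} and s = 1, so 8531 is a Miller–Rabin witness and 23115 is composite.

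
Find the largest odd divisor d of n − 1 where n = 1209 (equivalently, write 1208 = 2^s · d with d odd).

Halving: 1208 → 604 → 302 → 151; 151 is odd.
So 1208 = 2^3 · 151.

151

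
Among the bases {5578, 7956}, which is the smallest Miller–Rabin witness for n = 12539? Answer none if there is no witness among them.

none

n − 1 = 12538 = 2^1 · 6269, so s = 1 and d = 6269.
Base 5578: x_0 = 5578^6269 mod 12539 = 1. x_0 = 1, so 5578 is not a witness.
Base 7956: x_0 = 7956^6269 mod 12539 = 1. x_0 = 1, so 7956 is not a witness.
No listed base is a witness for 12539.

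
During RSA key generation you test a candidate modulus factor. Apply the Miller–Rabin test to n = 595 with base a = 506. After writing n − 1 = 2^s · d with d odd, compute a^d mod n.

n − 1 = 594 = 2^1 · 297, so s = 1 and d = 297.
506^297 mod 595 = 421.

421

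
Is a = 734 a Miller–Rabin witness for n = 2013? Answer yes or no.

yes

n − 1 = 2012 = 2^2 · 503, so s = 2 and d = 503.
x_0 = 734^503 mod 2013 = 1535.
x_0 is neither 1 nor 2012, so continue squaring.
x_1 = 1535^2 mod 2013 = 1015.
Reached i = s−1 = 1 without hitting −1: 734 is a Miller–Rabin witness and 2013 is composite.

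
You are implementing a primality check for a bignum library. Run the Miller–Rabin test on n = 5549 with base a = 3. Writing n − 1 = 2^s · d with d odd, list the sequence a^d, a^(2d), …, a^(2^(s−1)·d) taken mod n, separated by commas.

1815, 3668

n − 1 = 5548 = 2^2 · 1387, so s = 2 and d = 1387.
x_0 = 3^1387 mod 5549 = 1815.
x_1 = 1815^2 mod 5549 = 3668.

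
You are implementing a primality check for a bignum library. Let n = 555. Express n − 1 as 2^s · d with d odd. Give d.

277

Halving: 554 → 277; 277 is odd.
So 554 = 2^1 · 277.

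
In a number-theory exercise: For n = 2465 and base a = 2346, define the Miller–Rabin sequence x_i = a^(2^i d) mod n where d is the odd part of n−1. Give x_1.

2261

n − 1 = 2464 = 2^5 · 77, so s = 5 and d = 77.
x_0 = 2346^77 mod 2465 = 476.
x_1 = 476^2 mod 2465 = 2261.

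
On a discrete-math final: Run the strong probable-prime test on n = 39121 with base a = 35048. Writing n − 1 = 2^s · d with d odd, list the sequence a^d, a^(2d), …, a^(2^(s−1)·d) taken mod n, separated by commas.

4084, 13510, 20635, 10261

n − 1 = 39120 = 2^4 · 2445, so s = 4 and d = 2445.
x_0 = 35048^2445 mod 39121 = 4084.
x_1 = 4084^2 mod 39121 = 13510.
x_2 = 13510^2 mod 39121 = 20635.
x_3 = 20635^2 mod 39121 = 10261.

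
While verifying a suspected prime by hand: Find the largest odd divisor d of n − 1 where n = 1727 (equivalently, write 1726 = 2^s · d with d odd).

Halving: 1726 → 863; 863 is odd.
So 1726 = 2^1 · 863.

863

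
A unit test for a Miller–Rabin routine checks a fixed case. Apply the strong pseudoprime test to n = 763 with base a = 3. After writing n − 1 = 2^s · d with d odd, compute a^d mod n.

n − 1 = 762 = 2^1 · 381, so s = 1 and d = 381.
Repeated squaring mod 763: 3^1 ≡ 3, 3^2 ≡ 9, 3^4 ≡ 81, 3^8 ≡ 457, 3^16 ≡ 550, 3^32 ≡ 352, 3^64 ≡ 298, 3^128 ≡ 296, 3^256 ≡ 634.
381 = 256 + 64 + 32 + 16 + 8 + 4 + 1, so 3^381 ≡ 634·298·352·550·457·81·3 ≡ 27 (mod 763).

27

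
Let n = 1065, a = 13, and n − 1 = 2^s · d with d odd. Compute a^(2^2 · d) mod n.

76

n − 1 = 1064 = 2^3 · 133, so s = 3 and d = 133.
x_0 = 13^133 mod 1065 = 298.
x_1 = 298^2 mod 1065 = 409.
x_2 = 409^2 mod 1065 = 76.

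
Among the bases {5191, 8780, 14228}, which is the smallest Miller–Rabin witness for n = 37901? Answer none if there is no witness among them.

8780

n − 1 = 37900 = 2^2 · 9475, so s = 2 and d = 9475.
Base 5191: x_0 = 5191^9475 mod 37901 = 37900. x_0 = 37900 ≡ −1, so 5191 is not a witness.
Base 8780: x_0 = 8780^9475 mod 37901 = 6525. x_0 is neither 1 nor 37900, so continue squaring. x_1 = 6525^2 mod 37901 = 12802. Reached i = s−1 = 1 without hitting −1: 8780 is a Miller–Rabin witness and 37901 is composite.
Base 14228: x_0 = 14228^9475 mod 37901 = 26457. x_0 is neither 1 nor 37900, so continue squaring. x_1 = 26457^2 mod 37901 = 17181. Reached i = s−1 = 1 without hitting −1: 14228 is a Miller–Rabin witness and 37901 is composite.
The smallest witness among the given bases is 8780.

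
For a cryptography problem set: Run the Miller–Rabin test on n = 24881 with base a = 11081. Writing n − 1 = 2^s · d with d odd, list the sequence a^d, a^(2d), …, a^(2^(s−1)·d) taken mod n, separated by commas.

n − 1 = 24880 = 2^4 · 1555, so s = 4 and d = 1555.
x_0 = 11081^1555 mod 24881 = 13841.
x_1 = 13841^2 mod 24881 = 14462.
x_2 = 14462^2 mod 24881 = 24639.
x_3 = 24639^2 mod 24881 = 8802.

13841, 14462, 24639, 8802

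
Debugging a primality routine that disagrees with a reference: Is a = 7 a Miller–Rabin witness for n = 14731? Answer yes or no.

no

n − 1 = 14730 = 2^1 · 7365, so s = 1 and d = 7365.
x_0 = 7^7365 mod 14731 = 1.
x_0 = 1, so 7 is not a witness.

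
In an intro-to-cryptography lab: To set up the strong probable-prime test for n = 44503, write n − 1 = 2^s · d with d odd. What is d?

22251

Halving: 44502 → 22251; 22251 is odd.
So 44502 = 2^1 · 22251.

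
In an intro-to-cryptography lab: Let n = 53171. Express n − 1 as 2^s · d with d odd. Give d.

Halving: 53170 → 26585; 26585 is odd.
So 53170 = 2^1 · 26585.

26585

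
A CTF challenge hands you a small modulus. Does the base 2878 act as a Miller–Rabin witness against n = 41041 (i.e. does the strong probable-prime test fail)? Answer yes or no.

n − 1 = 41040 = 2^4 · 2565, so s = 4 and d = 2565.
x_0 = 2878^2565 mod 41041 = 16983.
x_0 is neither 1 nor 41040, so continue squaring.
x_1 = 16983^2 mod 41041 = 27182.
x_2 = 27182^2 mod 41041 = 1.
x_2 = 1 but x_1 ≠ ±1, a nontrivial square root of 1 — 2878 is a witness and 41041 is composite.

yes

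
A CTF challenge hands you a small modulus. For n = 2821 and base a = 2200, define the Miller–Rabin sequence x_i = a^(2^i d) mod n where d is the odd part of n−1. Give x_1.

n − 1 = 2820 = 2^2 · 705, so s = 2 and d = 705.
x_0 = 2200^705 mod 2821 = 92.
x_1 = 92^2 mod 2821 = 1.

1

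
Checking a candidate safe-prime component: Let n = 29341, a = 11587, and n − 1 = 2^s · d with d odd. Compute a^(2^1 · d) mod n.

18240

n − 1 = 29340 = 2^2 · 7335, so s = 2 and d = 7335.
x_0 = 11587^7335 mod 29341 = 26597.
x_1 = 26597^2 mod 29341 = 18240.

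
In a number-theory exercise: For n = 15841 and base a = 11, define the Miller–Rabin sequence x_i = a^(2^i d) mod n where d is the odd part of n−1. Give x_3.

1

n − 1 = 15840 = 2^5 · 495, so s = 5 and d = 495.
Repeated squaring mod 15841: 11^1 ≡ 11, 11^2 ≡ 121, 11^4 ≡ 14641, 11^8 ≡ 14310, 11^16 ≡ 15334, 11^32 ≡ 3593, 11^64 ≡ 15075, 11^128 ≡ 639, 11^256 ≡ 12296.
495 = 256 + 128 + 64 + 32 + 8 + 4 + 2 + 1, so 11^495 ≡ 12296·639·15075·3593·14310·14641·121·11 ≡ 8989 (mod 15841).
x_0 = 8989.
x_1 = 8989^2 mod 15841 = 13021.
x_2 = 13021^2 mod 15841 = 218.
x_3 = 218^2 mod 15841 = 1.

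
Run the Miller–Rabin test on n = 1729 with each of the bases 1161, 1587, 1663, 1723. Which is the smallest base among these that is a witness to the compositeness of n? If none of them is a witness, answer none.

n − 1 = 1728 = 2^6 · 27, so s = 6 and d = 27.
Base 1161: x_0 = 1161^27 mod 1729 = 1728. x_0 = 1728 ≡ −1, so 1161 is not a witness.
Base 1587: x_0 = 1587^27 mod 1729 = 664. x_0 is neither 1 nor 1728, so continue squaring. x_1 = 664^2 mod 1729 = 1. x_1 = 1 but x_0 ≠ ±1, a nontrivial square root of 1 — 1587 is a witness and 1729 is composite.
Base 1663: x_0 = 1663^27 mod 1729 = 246. x_0 is neither 1 nor 1728, so continue squaring. x_1 = 246^2 mod 1729 = 1. x_1 = 1 but x_0 ≠ ±1, a nontrivial square root of 1 — 1663 is a witness and 1729 is composite.
Base 1723: x_0 = 1723^27 mod 1729 = 512. x_0 is neither 1 nor 1728, so continue squaring. x_1 = 512^2 mod 1729 = 1065. x_2 = 1065^2 mod 1729 = 1. x_2 = 1 but x_1 ≠ ±1, a nontrivial square root of 1 — 1723 is a witness and 1729 is composite.
The smallest witness among the given bases is 1587.

1587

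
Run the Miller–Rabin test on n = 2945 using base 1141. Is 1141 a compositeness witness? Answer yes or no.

n − 1 = 2944 = 2^7 · 23, so s = 7 and d = 23.
Repeated squaring mod 2945: 1141^1 ≡ 1141, 1141^2 ≡ 191, 1141^4 ≡ 1141, 1141^8 ≡ 191, 1141^16 ≡ 1141.
23 = 16 + 4 + 2 + 1, so 1141^23 ≡ 1141·1141·191·1141 ≡ 191 (mod 2945).
x_0 = 1141^23 mod 2945 = 191.
x_0 is neither 1 nor 2944, so continue squaring.
x_1 = 191^2 mod 2945 = 1141.
x_2 = 1141^2 mod 2945 = 191.
x_3 = 191^2 mod 2945 = 1141.
x_4 = 1141^2 mod 2945 = 191.
x_5 = 191^2 mod 2945 = 1141.
x_6 = 1141^2 mod 2945 = 191.
Reached i = s−1 = 6 without hitting −1: 1141 is a Miller–Rabin witness and 2945 is composite.

yes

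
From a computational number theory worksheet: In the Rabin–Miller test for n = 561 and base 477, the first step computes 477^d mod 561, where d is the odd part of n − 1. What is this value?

n − 1 = 560 = 2^4 · 35, so s = 4 and d = 35.
477^35 mod 561 = 375.

375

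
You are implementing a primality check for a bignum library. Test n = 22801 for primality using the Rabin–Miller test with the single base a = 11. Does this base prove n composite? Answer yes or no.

n − 1 = 22800 = 2^4 · 1425, so s = 4 and d = 1425.
Repeated squaring mod 22801: 11^1 ≡ 11, 11^2 ≡ 121, 11^4 ≡ 14641, 11^8 ≡ 6680, 11^16 ≡ 843, 11^32 ≡ 3818, 11^64 ≡ 7285, 11^128 ≡ 13298, 11^256 ≡ 15049, 11^512 ≡ 12869, 11^1024 ≡ 7498.
1425 = 1024 + 256 + 128 + 16 + 1, so 11^1425 ≡ 7498·15049·13298·843·11 ≡ 12685 (mod 22801).
x_0 = 11^1425 mod 22801 = 12685.
x_0 is neither 1 nor 22800, so continue squaring.
x_1 = 12685^2 mod 22801 = 2568.
x_2 = 2568^2 mod 22801 = 5135.
x_3 = 5135^2 mod 22801 = 10269.
Reached i = s−1 = 3 without hitting −1: 11 is a Miller–Rabin witness and 22801 is composite.

yes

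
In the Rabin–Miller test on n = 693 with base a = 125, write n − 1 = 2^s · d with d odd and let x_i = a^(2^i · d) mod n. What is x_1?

631

n − 1 = 692 = 2^2 · 173, so s = 2 and d = 173.
x_0 = 125^173 mod 693 = 251.
x_1 = 251^2 mod 693 = 631.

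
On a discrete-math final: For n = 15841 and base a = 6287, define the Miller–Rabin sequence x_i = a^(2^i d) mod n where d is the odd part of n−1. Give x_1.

n − 1 = 15840 = 2^5 · 495, so s = 5 and d = 495.
x_0 = 6287^495 mod 15841 = 218.
x_1 = 218^2 mod 15841 = 1.

1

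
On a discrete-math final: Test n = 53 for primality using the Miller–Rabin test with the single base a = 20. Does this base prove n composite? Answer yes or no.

no

n − 1 = 52 = 2^2 · 13, so s = 2 and d = 13.
x_0 = 20^13 mod 53 = 30.
x_0 is neither 1 nor 52, so continue squaring.
x_1 = 30^2 mod 53 = 52.
x_1 ≡ −1, so 20 is not a witness.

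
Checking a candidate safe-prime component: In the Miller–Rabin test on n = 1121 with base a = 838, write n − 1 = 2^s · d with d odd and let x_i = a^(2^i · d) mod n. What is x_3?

n − 1 = 1120 = 2^5 · 35, so s = 5 and d = 35.
Repeated squaring mod 1121: 838^1 ≡ 838, 838^2 ≡ 498, 838^4 ≡ 263, 838^8 ≡ 788, 838^16 ≡ 1031, 838^32 ≡ 253.
35 = 32 + 2 + 1, so 838^35 ≡ 253·498·838 ≡ 466 (mod 1121).
x_0 = 466.
x_1 = 466^2 mod 1121 = 803.
x_2 = 803^2 mod 1121 = 234.
x_3 = 234^2 mod 1121 = 948.

948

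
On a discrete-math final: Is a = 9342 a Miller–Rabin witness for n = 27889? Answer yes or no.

n − 1 = 27888 = 2^4 · 1743, so s = 4 and d = 1743.
x_0 = 9342^1743 mod 27889 = 1.
x_0 = 1, so 9342 is not a witness.

no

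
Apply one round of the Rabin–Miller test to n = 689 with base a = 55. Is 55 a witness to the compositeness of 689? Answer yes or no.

yes

n − 1 = 688 = 2^4 · 43, so s = 4 and d = 43.
x_0 = 55^43 mod 689 = 315.
x_0 is neither 1 nor 688, so continue squaring.
x_1 = 315^2 mod 689 = 9.
x_2 = 9^2 mod 689 = 81.
x_3 = 81^2 mod 689 = 360.
Reached i = s−1 = 3 without hitting −1: 55 is a Miller–Rabin witness and 689 is composite.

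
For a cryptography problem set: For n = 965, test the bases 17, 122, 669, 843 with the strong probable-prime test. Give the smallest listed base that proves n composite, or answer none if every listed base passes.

17

n − 1 = 964 = 2^2 · 241, so s = 2 and d = 241.
Base 17: x_0 = 17^241 mod 965 = 412. x_0 is neither 1 nor 964, so continue squaring. x_1 = 412^2 mod 965 = 869. Reached i = s−1 = 1 without hitting −1: 17 is a Miller–Rabin witness and 965 is composite.
Base 122: x_0 = 122^241 mod 965 = 347. x_0 is neither 1 nor 964, so continue squaring. x_1 = 347^2 mod 965 = 749. Reached i = s−1 = 1 without hitting −1: 122 is a Miller–Rabin witness and 965 is composite.
Base 669: x_0 = 669^241 mod 965 = 149. x_0 is neither 1 nor 964, so continue squaring. x_1 = 149^2 mod 965 = 6. Reached i = s−1 = 1 without hitting −1: 669 is a Miller–Rabin witness and 965 is composite.
Base 843: x_0 = 843^241 mod 965 = 618. x_0 is neither 1 nor 964, so continue squaring. x_1 = 618^2 mod 965 = 749. Reached i = s−1 = 1 without hitting −1: 843 is a Miller–Rabin witness and 965 is composite.
The smallest witness among the given bases is 17.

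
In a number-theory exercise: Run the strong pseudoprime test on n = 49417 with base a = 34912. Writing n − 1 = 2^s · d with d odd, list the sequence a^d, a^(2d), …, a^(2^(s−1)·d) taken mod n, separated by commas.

n − 1 = 49416 = 2^3 · 6177, so s = 3 and d = 6177.
x_0 = 34912^6177 mod 49417 = 4805.
x_1 = 4805^2 mod 49417 = 10286.
x_2 = 10286^2 mod 49417 = 49416.

4805, 10286, 49416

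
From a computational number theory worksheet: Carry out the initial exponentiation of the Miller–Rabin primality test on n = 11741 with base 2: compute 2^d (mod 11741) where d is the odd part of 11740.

n − 1 = 11740 = 2^2 · 2935, so s = 2 and d = 2935.
Repeated squaring mod 11741: 2^1 ≡ 2, 2^2 ≡ 4, 2^4 ≡ 16, 2^8 ≡ 256, 2^16 ≡ 6831, 2^32 ≡ 3827, 2^64 ≡ 4902, 2^128 ≡ 7518, 2^256 ≡ 10891, 2^512 ≡ 6299, 2^1024 ≡ 4562, 2^2048 ≡ 6792.
2935 = 2048 + 512 + 256 + 64 + 32 + 16 + 4 + 2 + 1, so 2^2935 ≡ 6792·6299·10891·4902·3827·6831·16·4·2 ≡ 9081 (mod 11741).

9081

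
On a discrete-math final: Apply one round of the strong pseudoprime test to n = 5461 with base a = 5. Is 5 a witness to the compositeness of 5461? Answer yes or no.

no

n − 1 = 5460 = 2^2 · 1365, so s = 2 and d = 1365.
Repeated squaring mod 5461: 5^1 ≡ 5, 5^2 ≡ 25, 5^4 ≡ 625, 5^8 ≡ 2894, 5^16 ≡ 3523, 5^32 ≡ 4137, 5^64 ≡ 5456, 5^128 ≡ 25, 5^256 ≡ 625, 5^512 ≡ 2894, 5^1024 ≡ 3523.
1365 = 1024 + 256 + 64 + 16 + 4 + 1, so 5^1365 ≡ 3523·625·5456·3523·625·5 ≡ 5460 (mod 5461).
x_0 = 5^1365 mod 5461 = 5460.
x_0 = 5460 ≡ −1, so 5 is not a witness.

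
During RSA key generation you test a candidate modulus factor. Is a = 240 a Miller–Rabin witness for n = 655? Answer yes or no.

n − 1 = 654 = 2^1 · 327, so s = 1 and d = 327.
x_0 = 240^327 mod 655 = 615.
x_0 ∉ {1, 654} and s = 1, so 240 is a Miller–Rabin witness and 655 is composite.

yes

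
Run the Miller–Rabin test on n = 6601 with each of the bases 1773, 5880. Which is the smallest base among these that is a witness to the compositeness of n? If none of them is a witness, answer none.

n − 1 = 6600 = 2^3 · 825, so s = 3 and d = 825.
Base 1773: x_0 = 1773^825 mod 6601 = 1. x_0 = 1, so 1773 is not a witness.
Base 5880: x_0 = 5880^825 mod 6601 = 2023. x_0 is neither 1 nor 6600, so continue squaring. x_1 = 2023^2 mod 6601 = 6510. x_2 = 6510^2 mod 6601 = 1680. Reached i = s−1 = 2 without hitting −1: 5880 is a Miller–Rabin witness and 6601 is composite.
The smallest witness among the given bases is 5880.

5880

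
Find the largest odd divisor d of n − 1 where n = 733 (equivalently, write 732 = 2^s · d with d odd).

Halving: 732 → 366 → 183; 183 is odd.
So 732 = 2^2 · 183.

183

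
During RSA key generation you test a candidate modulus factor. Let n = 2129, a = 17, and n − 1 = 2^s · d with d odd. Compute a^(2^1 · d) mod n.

1

n − 1 = 2128 = 2^4 · 133, so s = 4 and d = 133.
Repeated squaring mod 2129: 17^1 ≡ 17, 17^2 ≡ 289, 17^4 ≡ 490, 17^8 ≡ 1652, 17^16 ≡ 1855, 17^32 ≡ 561, 17^64 ≡ 1758, 17^128 ≡ 1385.
133 = 128 + 4 + 1, so 17^133 ≡ 1385·490·17 ≡ 2128 (mod 2129).
x_0 = 2128.
x_1 = 2128^2 mod 2129 = 1.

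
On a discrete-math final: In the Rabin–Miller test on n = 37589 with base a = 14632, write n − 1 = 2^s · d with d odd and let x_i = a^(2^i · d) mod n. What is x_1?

n − 1 = 37588 = 2^2 · 9397, so s = 2 and d = 9397.
x_0 = 14632^9397 mod 37589 = 23976.
x_1 = 23976^2 mod 37589 = 37588.

37588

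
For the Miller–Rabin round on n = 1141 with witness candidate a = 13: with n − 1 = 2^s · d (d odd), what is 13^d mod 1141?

356

n − 1 = 1140 = 2^2 · 285, so s = 2 and d = 285.
By repeated squaring, 13^285 ≡ 356 (mod 1141).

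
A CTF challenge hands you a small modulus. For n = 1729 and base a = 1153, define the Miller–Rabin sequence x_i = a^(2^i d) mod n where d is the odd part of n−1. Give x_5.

n − 1 = 1728 = 2^6 · 27, so s = 6 and d = 27.
Repeated squaring mod 1729: 1153^1 ≡ 1153, 1153^2 ≡ 1537, 1153^4 ≡ 555, 1153^8 ≡ 263, 1153^16 ≡ 9.
27 = 16 + 8 + 2 + 1, so 1153^27 ≡ 9·263·1537·1153 ≡ 664 (mod 1729).
x_0 = 664.
x_1 = 664^2 mod 1729 = 1.
x_2 = 1^2 mod 1729 = 1.
x_3 = 1^2 mod 1729 = 1.
x_4 = 1^2 mod 1729 = 1.
x_5 = 1^2 mod 1729 = 1.

1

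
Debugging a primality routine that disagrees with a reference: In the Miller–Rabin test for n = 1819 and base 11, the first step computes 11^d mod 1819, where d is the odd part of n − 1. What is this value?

1180

n − 1 = 1818 = 2^1 · 909, so s = 1 and d = 909.
11^909 mod 1819 = 1180.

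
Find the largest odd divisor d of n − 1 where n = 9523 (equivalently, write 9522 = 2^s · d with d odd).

4761

Halving: 9522 → 4761; 4761 is odd.
So 9522 = 2^1 · 4761.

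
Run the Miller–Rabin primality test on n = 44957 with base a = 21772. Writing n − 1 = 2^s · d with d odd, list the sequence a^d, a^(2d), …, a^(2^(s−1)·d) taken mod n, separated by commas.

31552, 896

n − 1 = 44956 = 2^2 · 11239, so s = 2 and d = 11239.
x_0 = 21772^11239 mod 44957 = 31552.
x_1 = 31552^2 mod 44957 = 896.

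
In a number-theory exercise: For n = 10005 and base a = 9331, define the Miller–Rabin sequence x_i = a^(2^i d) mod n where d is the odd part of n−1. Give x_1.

n − 1 = 10004 = 2^2 · 2501, so s = 2 and d = 2501.
x_0 = 9331^2501 mod 10005 = 676.
x_1 = 676^2 mod 10005 = 6751.

6751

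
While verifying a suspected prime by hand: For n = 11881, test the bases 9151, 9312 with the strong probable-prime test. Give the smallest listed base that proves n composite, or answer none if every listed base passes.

9151

n − 1 = 11880 = 2^3 · 1485, so s = 3 and d = 1485.
Base 9151: x_0 = 9151^1485 mod 11881 = 4141. x_0 is neither 1 nor 11880, so continue squaring. x_1 = 4141^2 mod 11881 = 3598. x_2 = 3598^2 mod 11881 = 7195. Reached i = s−1 = 2 without hitting −1: 9151 is a Miller–Rabin witness and 11881 is composite.
Base 9312: x_0 = 9312^1485 mod 11881 = 2147. x_0 is neither 1 nor 11880, so continue squaring. x_1 = 2147^2 mod 11881 = 11662. x_2 = 11662^2 mod 11881 = 437. Reached i = s−1 = 2 without hitting −1: 9312 is a Miller–Rabin witness and 11881 is composite.
The smallest witness among the given bases is 9151.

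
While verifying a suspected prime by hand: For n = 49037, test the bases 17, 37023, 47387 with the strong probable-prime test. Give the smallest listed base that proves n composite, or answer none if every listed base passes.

n − 1 = 49036 = 2^2 · 12259, so s = 2 and d = 12259.
Base 17: x_0 = 17^12259 mod 49037 = 1. x_0 = 1, so 17 is not a witness.
Base 37023: x_0 = 37023^12259 mod 49037 = 17529. x_0 is neither 1 nor 49036, so continue squaring. x_1 = 17529^2 mod 49037 = 49036. x_1 ≡ −1, so 37023 is not a witness.
Base 47387: x_0 = 47387^12259 mod 49037 = 17529. x_0 is neither 1 nor 49036, so continue squaring. x_1 = 17529^2 mod 49037 = 49036. x_1 ≡ −1, so 47387 is not a witness.
No listed base is a witness for 49037.

none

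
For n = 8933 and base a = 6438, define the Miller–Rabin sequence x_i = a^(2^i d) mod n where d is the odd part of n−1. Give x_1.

n − 1 = 8932 = 2^2 · 2233, so s = 2 and d = 2233.
x_0 = 6438^2233 mod 8933 = 8932.
x_1 = 8932^2 mod 8933 = 1.

1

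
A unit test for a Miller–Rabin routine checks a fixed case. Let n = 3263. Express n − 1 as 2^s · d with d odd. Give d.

1631

Halving: 3262 → 1631; 1631 is odd.
So 3262 = 2^1 · 1631.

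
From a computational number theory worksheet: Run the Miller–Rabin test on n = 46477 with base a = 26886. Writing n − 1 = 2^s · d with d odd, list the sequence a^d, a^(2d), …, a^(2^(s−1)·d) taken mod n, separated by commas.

46476, 1

n − 1 = 46476 = 2^2 · 11619, so s = 2 and d = 11619.
x_0 = 26886^11619 mod 46477 = 46476.
x_1 = 46476^2 mod 46477 = 1.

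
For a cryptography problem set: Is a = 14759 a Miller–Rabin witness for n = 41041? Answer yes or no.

n − 1 = 41040 = 2^4 · 2565, so s = 4 and d = 2565.
Repeated squaring mod 41041: 14759^1 ≡ 14759, 14759^2 ≡ 23494, 14759^4 ≡ 7627, 14759^8 ≡ 16032, 14759^16 ≡ 26282, 14759^32 ≡ 23494, 14759^64 ≡ 7627, 14759^128 ≡ 16032, 14759^256 ≡ 26282, 14759^512 ≡ 23494, 14759^1024 ≡ 7627, 14759^2048 ≡ 16032.
2565 = 2048 + 512 + 4 + 1, so 14759^2565 ≡ 16032·23494·7627·14759 ≡ 41040 (mod 41041).
x_0 = 14759^2565 mod 41041 = 41040.
x_0 = 41040 ≡ −1, so 14759 is not a witness.

no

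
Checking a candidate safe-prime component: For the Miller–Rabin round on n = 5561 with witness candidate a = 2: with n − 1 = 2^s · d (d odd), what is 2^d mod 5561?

1805

n − 1 = 5560 = 2^3 · 695, so s = 3 and d = 695.
Repeated squaring mod 5561: 2^1 ≡ 2, 2^2 ≡ 4, 2^4 ≡ 16, 2^8 ≡ 256, 2^16 ≡ 4365, 2^32 ≡ 1239, 2^64 ≡ 285, 2^128 ≡ 3371, 2^256 ≡ 2518, 2^512 ≡ 784.
695 = 512 + 128 + 32 + 16 + 4 + 2 + 1, so 2^695 ≡ 784·3371·1239·4365·16·4·2 ≡ 1805 (mod 5561).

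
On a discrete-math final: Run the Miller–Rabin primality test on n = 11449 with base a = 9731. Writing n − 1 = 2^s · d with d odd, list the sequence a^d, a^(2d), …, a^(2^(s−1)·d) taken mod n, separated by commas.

n − 1 = 11448 = 2^3 · 1431, so s = 3 and d = 1431.
x_0 = 9731^1431 mod 11449 = 1927.
x_1 = 1927^2 mod 11449 = 3853.
x_2 = 3853^2 mod 11449 = 7705.

1927, 3853, 7705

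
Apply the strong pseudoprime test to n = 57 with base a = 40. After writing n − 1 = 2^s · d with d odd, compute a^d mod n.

n − 1 = 56 = 2^3 · 7, so s = 3 and d = 7.
40^7 mod 57 = 52.

52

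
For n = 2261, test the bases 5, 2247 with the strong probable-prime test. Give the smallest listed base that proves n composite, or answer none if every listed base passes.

n − 1 = 2260 = 2^2 · 565, so s = 2 and d = 565.
Base 5: x_0 = 5^565 mod 2261 = 320. x_0 is neither 1 nor 2260, so continue squaring. x_1 = 320^2 mod 2261 = 655. Reached i = s−1 = 1 without hitting −1: 5 is a Miller–Rabin witness and 2261 is composite.
Base 2247: x_0 = 2247^565 mod 2261 = 1365. x_0 is neither 1 nor 2260, so continue squaring. x_1 = 1365^2 mod 2261 = 161. Reached i = s−1 = 1 without hitting −1: 2247 is a Miller–Rabin witness and 2261 is composite.
The smallest witness among the given bases is 5.

5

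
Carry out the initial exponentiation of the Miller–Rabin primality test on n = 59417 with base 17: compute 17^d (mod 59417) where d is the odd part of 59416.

22407

n − 1 = 59416 = 2^3 · 7427, so s = 3 and d = 7427.
Repeated squaring mod 59417: 17^1 ≡ 17, 17^2 ≡ 289, 17^4 ≡ 24104, 17^8 ≡ 23390, 17^16 ≡ 39781, 17^32 ≡ 15583, 17^64 ≡ 52027, 17^128 ≡ 7877, 17^256 ≡ 15781, 17^512 ≡ 23314, 17^1024 ≡ 55297, 17^2048 ≡ 40555, 17^4096 ≡ 45465.
7427 = 4096 + 2048 + 1024 + 256 + 2 + 1, so 17^7427 ≡ 45465·40555·55297·15781·289·17 ≡ 22407 (mod 59417).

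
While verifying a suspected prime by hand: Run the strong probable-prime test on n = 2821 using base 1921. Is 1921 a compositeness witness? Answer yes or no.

n − 1 = 2820 = 2^2 · 705, so s = 2 and d = 705.
By repeated squaring, 1921^705 ≡ 2820 (mod 2821).
x_0 = 1921^705 mod 2821 = 2820.
x_0 = 2820 ≡ −1, so 1921 is not a witness.

no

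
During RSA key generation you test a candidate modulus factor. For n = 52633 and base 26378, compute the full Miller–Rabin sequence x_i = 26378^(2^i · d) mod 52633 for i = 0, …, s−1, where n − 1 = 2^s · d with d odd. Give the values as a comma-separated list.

n − 1 = 52632 = 2^3 · 6579, so s = 3 and d = 6579.
x_0 = 26378^6579 mod 52633 = 22968.
x_1 = 22968^2 mod 52633 = 41098.
x_2 = 41098^2 mod 52633 = 1.

22968, 41098, 1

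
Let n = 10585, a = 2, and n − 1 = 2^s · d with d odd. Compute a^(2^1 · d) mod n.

n − 1 = 10584 = 2^3 · 1323, so s = 3 and d = 1323.
x_0 = 2^1323 mod 10585 = 7958.
x_1 = 7958^2 mod 10585 = 10294.

10294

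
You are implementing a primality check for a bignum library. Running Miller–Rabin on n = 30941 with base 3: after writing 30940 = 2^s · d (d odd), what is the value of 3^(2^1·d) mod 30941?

n − 1 = 30940 = 2^2 · 7735, so s = 2 and d = 7735.
x_0 = 3^7735 mod 30941 = 5826.
x_1 = 5826^2 mod 30941 = 30940.

30940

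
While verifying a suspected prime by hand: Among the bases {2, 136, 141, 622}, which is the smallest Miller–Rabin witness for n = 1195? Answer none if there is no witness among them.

2

n − 1 = 1194 = 2^1 · 597, so s = 1 and d = 597.
Base 2: x_0 = 2^597 mod 1195 = 482. x_0 ∉ {1, 1194} and s = 1, so 2 is a Miller–Rabin witness and 1195 is composite.
Base 136: x_0 = 136^597 mod 1195 = 571. x_0 ∉ {1, 1194} and s = 1, so 136 is a Miller–Rabin witness and 1195 is composite.
Base 141: x_0 = 141^597 mod 1195 = 1151. x_0 ∉ {1, 1194} and s = 1, so 141 is a Miller–Rabin witness and 1195 is composite.
Base 622: x_0 = 622^597 mod 1195 = 182. x_0 ∉ {1, 1194} and s = 1, so 622 is a Miller–Rabin witness and 1195 is composite.
The smallest witness among the given bases is 2.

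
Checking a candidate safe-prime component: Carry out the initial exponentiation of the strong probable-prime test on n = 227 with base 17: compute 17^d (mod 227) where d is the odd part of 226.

226

n − 1 = 226 = 2^1 · 113, so s = 1 and d = 113.
By repeated squaring, 17^113 ≡ 226 (mod 227).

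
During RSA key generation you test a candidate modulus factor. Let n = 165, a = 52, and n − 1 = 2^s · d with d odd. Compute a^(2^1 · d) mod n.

n − 1 = 164 = 2^2 · 41, so s = 2 and d = 41.
x_0 = 52^41 mod 165 = 52.
x_1 = 52^2 mod 165 = 64.

64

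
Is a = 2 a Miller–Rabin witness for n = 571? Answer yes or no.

n − 1 = 570 = 2^1 · 285, so s = 1 and d = 285.
x_0 = 2^285 mod 571 = 570.
x_0 = 570 ≡ −1, so 2 is not a witness.

no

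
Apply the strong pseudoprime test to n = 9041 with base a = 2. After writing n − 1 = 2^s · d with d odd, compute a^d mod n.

n − 1 = 9040 = 2^4 · 565, so s = 4 and d = 565.
By repeated squaring, 2^565 ≡ 5010 (mod 9041).

5010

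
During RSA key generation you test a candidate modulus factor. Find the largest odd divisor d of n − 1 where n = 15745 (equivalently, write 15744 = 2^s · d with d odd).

Halving: 15744 → 7872 → 3936 → 1968 → 984 → 492 → 246 → 123; 123 is odd.
So 15744 = 2^7 · 123.

123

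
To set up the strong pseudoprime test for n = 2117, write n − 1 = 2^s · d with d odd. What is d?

529

Halving: 2116 → 1058 → 529; 529 is odd.
So 2116 = 2^2 · 529.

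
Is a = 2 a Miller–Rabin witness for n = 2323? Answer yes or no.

n − 1 = 2322 = 2^1 · 1161, so s = 1 and d = 1161.
x_0 = 2^1161 mod 2323 = 2295.
x_0 ∉ {1, 2322} and s = 1, so 2 is a Miller–Rabin witness and 2323 is composite.

yes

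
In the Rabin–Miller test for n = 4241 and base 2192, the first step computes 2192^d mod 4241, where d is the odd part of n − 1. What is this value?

1392

n − 1 = 4240 = 2^4 · 265, so s = 4 and d = 265.
2192^265 mod 4241 = 1392.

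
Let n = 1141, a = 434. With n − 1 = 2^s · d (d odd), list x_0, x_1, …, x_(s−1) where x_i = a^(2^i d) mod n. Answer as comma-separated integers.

n − 1 = 1140 = 2^2 · 285, so s = 2 and d = 285.
x_0 = 434^285 mod 1141 = 1120.
x_1 = 1120^2 mod 1141 = 441.

1120, 441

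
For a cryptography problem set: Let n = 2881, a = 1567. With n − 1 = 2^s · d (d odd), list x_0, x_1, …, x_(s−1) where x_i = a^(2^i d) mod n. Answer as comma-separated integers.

n − 1 = 2880 = 2^6 · 45, so s = 6 and d = 45.
x_0 = 1567^45 mod 2881 = 1699.
x_1 = 1699^2 mod 2881 = 2720.
x_2 = 2720^2 mod 2881 = 2873.
x_3 = 2873^2 mod 2881 = 64.
x_4 = 64^2 mod 2881 = 1215.
x_5 = 1215^2 mod 2881 = 1153.

1699, 2720, 2873, 64, 1215, 1153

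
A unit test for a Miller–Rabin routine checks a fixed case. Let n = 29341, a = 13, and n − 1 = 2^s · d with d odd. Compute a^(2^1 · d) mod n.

6955

n − 1 = 29340 = 2^2 · 7335, so s = 2 and d = 7335.
Repeated squaring mod 29341: 13^1 ≡ 13, 13^2 ≡ 169, 13^4 ≡ 28561, 13^8 ≡ 21580, 13^16 ≡ 25389, 13^32 ≡ 8892, 13^64 ≡ 23010, 13^128 ≡ 1755, 13^256 ≡ 28561, 13^512 ≡ 21580, 13^1024 ≡ 25389, 13^2048 ≡ 8892, 13^4096 ≡ 23010.
7335 = 4096 + 2048 + 1024 + 128 + 32 + 4 + 2 + 1, so 13^7335 ≡ 23010·8892·25389·1755·8892·28561·169·13 ≡ 8541 (mod 29341).
x_0 = 8541.
x_1 = 8541^2 mod 29341 = 6955.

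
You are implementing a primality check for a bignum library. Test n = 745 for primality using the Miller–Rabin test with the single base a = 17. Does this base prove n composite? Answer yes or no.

yes

n − 1 = 744 = 2^3 · 93, so s = 3 and d = 93.
Repeated squaring mod 745: 17^1 ≡ 17, 17^2 ≡ 289, 17^4 ≡ 81, 17^8 ≡ 601, 17^16 ≡ 621, 17^32 ≡ 476, 17^64 ≡ 96.
93 = 64 + 16 + 8 + 4 + 1, so 17^93 ≡ 96·621·601·81·17 ≡ 347 (mod 745).
x_0 = 17^93 mod 745 = 347.
x_0 is neither 1 nor 744, so continue squaring.
x_1 = 347^2 mod 745 = 464.
x_2 = 464^2 mod 745 = 736.
Reached i = s−1 = 2 without hitting −1: 17 is a Miller–Rabin witness and 745 is composite.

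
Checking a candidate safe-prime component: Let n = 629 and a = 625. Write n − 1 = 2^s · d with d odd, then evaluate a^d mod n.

n − 1 = 628 = 2^2 · 157, so s = 2 and d = 157.
625^157 mod 629 = 404.

404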